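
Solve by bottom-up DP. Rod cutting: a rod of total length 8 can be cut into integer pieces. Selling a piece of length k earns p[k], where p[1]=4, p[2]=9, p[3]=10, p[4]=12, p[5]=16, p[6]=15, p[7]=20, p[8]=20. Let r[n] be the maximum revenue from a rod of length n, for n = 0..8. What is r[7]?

31

   n    0    1    2    3    4    5    6    7    8
r[n]    0    4    9   13   18   22   27   31   36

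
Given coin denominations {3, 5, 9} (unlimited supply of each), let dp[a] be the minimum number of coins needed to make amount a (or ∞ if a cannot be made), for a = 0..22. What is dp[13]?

3

 a  0  1  2  3  4  5  6  7  8  9 10 11 12 13 14 15 16 17 18 19 20 21 22
dp  0  -  -  1  -  1  2  -  2  1  2  3  2  3  2  3  4  3  2  3  4  3  4
(- denotes ∞ / unreachable)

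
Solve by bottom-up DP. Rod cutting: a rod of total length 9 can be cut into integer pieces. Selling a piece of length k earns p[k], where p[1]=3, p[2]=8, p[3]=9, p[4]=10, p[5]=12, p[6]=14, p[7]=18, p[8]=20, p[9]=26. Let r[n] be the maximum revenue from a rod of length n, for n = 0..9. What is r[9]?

35

   n    0    1    2    3    4    5    6    7    8    9
r[n]    0    3    8   11   16   19   24   27   32   35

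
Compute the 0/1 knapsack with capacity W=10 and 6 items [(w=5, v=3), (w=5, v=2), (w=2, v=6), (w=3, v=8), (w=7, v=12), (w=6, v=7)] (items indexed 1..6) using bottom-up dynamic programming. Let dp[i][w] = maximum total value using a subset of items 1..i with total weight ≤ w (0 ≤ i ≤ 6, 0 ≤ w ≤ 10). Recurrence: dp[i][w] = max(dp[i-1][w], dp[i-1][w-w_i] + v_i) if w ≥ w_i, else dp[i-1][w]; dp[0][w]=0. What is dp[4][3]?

i\w   0   1   2   3   4   5   6   7   8   9  10
  0   0   0   0   0   0   0   0   0   0   0   0
  1   0   0   0   0   0   3   3   3   3   3   3
  2   0   0   0   0   0   3   3   3   3   3   5
  3   0   0   6   6   6   6   6   9   9   9   9
  4   0   0   6   8   8  14  14  14  14  14  17
  5   0   0   6   8   8  14  14  14  14  18  20
  6   0   0   6   8   8  14  14  14  14  18  20

8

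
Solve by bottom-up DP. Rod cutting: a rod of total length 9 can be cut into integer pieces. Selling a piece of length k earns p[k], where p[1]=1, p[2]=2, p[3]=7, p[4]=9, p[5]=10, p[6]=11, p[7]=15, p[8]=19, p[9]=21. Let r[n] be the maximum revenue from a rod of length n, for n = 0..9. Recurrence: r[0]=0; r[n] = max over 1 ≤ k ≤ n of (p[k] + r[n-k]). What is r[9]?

   n    0    1    2    3    4    5    6    7    8    9
r[n]    0    1    2    7    9   10   14   16   19   21

21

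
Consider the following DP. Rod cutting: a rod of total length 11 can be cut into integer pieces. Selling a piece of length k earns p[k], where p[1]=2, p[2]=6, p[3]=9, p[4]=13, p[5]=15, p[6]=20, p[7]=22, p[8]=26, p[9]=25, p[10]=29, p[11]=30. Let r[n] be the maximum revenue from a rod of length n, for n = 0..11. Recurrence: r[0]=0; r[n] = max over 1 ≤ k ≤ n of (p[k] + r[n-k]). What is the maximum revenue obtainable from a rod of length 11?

35

   n    0    1    2    3    4    5    6    7    8    9   10   11
r[n]    0    2    6    9   13   15   20   22   26   29   33   35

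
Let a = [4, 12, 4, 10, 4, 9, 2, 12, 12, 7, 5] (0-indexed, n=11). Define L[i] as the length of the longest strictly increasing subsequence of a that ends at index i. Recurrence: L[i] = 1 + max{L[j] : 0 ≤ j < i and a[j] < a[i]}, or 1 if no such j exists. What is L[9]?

2

   i    0    1    2    3    4    5    6    7    8    9   10
a[i]    4   12    4   10    4    9    2   12   12    7    5
L[i]    1    2    1    2    1    2    1    3    3    2    2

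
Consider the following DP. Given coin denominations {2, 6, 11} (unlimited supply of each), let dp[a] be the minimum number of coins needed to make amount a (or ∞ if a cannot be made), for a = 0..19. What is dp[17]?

 a  0  1  2  3  4  5  6  7  8  9 10 11 12 13 14 15 16 17 18 19
dp  0  -  1  -  2  -  1  -  2  -  3  1  2  2  3  3  4  2  3  3
(- denotes ∞ / unreachable)

2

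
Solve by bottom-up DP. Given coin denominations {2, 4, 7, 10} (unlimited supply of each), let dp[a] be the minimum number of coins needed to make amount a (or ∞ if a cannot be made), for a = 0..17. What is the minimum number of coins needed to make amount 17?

 a  0  1  2  3  4  5  6  7  8  9 10 11 12 13 14 15 16 17
dp  0  -  1  -  1  -  2  1  2  2  1  2  2  3  2  3  3  2
(- denotes ∞ / unreachable)

2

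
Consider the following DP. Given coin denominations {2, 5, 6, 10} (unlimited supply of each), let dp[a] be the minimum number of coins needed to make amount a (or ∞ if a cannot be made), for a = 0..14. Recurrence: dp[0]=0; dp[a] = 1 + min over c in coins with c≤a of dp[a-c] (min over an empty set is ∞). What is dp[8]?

2

 a  0  1  2  3  4  5  6  7  8  9 10 11 12 13 14
dp  0  -  1  -  2  1  1  2  2  3  1  2  2  3  3
(- denotes ∞ / unreachable)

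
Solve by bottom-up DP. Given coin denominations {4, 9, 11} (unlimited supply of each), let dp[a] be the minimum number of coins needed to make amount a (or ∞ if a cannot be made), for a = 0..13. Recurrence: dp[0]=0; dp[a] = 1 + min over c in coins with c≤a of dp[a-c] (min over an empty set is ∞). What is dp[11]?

 a  0  1  2  3  4  5  6  7  8  9 10 11 12 13
dp  0  -  -  -  1  -  -  -  2  1  -  1  3  2
(- denotes ∞ / unreachable)

1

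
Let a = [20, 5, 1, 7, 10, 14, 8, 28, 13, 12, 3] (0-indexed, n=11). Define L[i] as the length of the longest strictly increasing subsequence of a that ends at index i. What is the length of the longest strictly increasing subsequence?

   i    0    1    2    3    4    5    6    7    8    9   10
a[i]   20    5    1    7   10   14    8   28   13   12    3
L[i]    1    1    1    2    3    4    3    5    4    4    2

5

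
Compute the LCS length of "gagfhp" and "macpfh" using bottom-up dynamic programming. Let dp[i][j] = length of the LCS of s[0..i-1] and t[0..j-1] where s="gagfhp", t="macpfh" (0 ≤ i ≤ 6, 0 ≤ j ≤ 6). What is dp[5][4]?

1

   ''  m  a  c  p  f  h
''  0  0  0  0  0  0  0
 g  0  0  0  0  0  0  0
 a  0  0  1  1  1  1  1
 g  0  0  1  1  1  1  1
 f  0  0  1  1  1  2  2
 h  0  0  1  1  1  2  3
 p  0  0  1  1  2  2  3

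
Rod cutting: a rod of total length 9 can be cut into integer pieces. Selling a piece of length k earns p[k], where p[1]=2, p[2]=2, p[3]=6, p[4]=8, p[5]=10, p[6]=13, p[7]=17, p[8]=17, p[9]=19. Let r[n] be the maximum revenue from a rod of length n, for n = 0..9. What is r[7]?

   n    0    1    2    3    4    5    6    7    8    9
r[n]    0    2    4    6    8   10   13   17   19   21

17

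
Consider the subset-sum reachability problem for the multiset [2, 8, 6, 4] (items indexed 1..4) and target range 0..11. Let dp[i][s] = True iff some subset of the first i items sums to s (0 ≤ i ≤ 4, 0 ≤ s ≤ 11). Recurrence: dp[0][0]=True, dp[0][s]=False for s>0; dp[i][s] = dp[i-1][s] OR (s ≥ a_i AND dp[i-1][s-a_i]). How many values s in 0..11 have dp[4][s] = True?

6

i\s   0   1   2   3   4   5   6   7   8   9  10  11
  0   T   F   F   F   F   F   F   F   F   F   F   F
  1   T   F   T   F   F   F   F   F   F   F   F   F
  2   T   F   T   F   F   F   F   F   T   F   T   F
  3   T   F   T   F   F   F   T   F   T   F   T   F
  4   T   F   T   F   T   F   T   F   T   F   T   F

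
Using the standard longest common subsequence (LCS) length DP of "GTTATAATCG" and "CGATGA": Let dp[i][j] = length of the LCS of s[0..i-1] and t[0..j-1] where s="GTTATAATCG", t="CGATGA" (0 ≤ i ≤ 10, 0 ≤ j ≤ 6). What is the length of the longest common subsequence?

   ''  C  G  A  T  G  A
''  0  0  0  0  0  0  0
 G  0  0  1  1  1  1  1
 T  0  0  1  1  2  2  2
 T  0  0  1  1  2  2  2
 A  0  0  1  2  2  2  3
 T  0  0  1  2  3  3  3
 A  0  0  1  2  3  3  4
 A  0  0  1  2  3  3  4
 T  0  0  1  2  3  3  4
 C  0  1  1  2  3  3  4
 G  0  1  2  2  3  4  4

4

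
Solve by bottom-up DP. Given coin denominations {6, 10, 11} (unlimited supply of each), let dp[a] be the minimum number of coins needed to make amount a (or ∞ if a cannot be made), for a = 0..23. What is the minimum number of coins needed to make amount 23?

 a  0  1  2  3  4  5  6  7  8  9 10 11 12 13 14 15 16 17 18 19 20 21 22 23
dp  0  -  -  -  -  -  1  -  -  -  1  1  2  -  -  -  2  2  3  -  2  2  2  3
(- denotes ∞ / unreachable)

3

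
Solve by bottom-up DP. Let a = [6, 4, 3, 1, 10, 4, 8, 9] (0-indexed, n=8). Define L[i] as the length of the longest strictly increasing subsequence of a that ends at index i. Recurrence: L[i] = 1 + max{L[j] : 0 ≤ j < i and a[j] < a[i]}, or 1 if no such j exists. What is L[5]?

2

   i    0    1    2    3    4    5    6    7
a[i]    6    4    3    1   10    4    8    9
L[i]    1    1    1    1    2    2    3    4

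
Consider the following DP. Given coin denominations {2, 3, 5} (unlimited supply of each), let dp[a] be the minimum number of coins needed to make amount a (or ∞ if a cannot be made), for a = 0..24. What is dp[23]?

5

 a  0  1  2  3  4  5  6  7  8  9 10 11 12 13 14 15 16 17 18 19 20 21 22 23 24
dp  0  -  1  1  2  1  2  2  2  3  2  3  3  3  4  3  4  4  4  5  4  5  5  5  6
(- denotes ∞ / unreachable)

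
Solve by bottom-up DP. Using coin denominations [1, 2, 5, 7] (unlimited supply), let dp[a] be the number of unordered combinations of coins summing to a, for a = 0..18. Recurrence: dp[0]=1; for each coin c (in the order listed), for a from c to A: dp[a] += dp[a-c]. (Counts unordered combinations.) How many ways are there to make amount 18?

38

after  coin     0     1     2     3     4     5     6     7     8     9    10    11    12    13    14    15    16    17    18
          1     1     1     1     1     1     1     1     1     1     1     1     1     1     1     1     1     1     1     1
          2     1     1     2     2     3     3     4     4     5     5     6     6     7     7     8     8     9     9    10
          5     1     1     2     2     3     4     5     6     7     8    10    11    13    14    16    18    20    22    24
          7     1     1     2     2     3     4     5     7     8    10    12    14    17    19    23    26    30    34    38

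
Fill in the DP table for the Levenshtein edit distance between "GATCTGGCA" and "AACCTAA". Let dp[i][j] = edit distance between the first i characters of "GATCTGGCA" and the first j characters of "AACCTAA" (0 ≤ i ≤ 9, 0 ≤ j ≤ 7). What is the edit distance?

5

   ''  A  A  C  C  T  A  A
''  0  1  2  3  4  5  6  7
 G  1  1  2  3  4  5  6  7
 A  2  1  1  2  3  4  5  6
 T  3  2  2  2  3  3  4  5
 C  4  3  3  2  2  3  4  5
 T  5  4  4  3  3  2  3  4
 G  6  5  5  4  4  3  3  4
 G  7  6  6  5  5  4  4  4
 C  8  7  7  6  5  5  5  5
 A  9  8  7  7  6  6  5  5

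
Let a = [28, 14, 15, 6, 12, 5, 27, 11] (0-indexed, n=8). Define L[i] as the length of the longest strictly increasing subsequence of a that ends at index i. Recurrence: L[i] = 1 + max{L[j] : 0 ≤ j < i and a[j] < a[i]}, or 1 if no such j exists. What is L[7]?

   i    0    1    2    3    4    5    6    7
a[i]   28   14   15    6   12    5   27   11
L[i]    1    1    2    1    2    1    3    2

2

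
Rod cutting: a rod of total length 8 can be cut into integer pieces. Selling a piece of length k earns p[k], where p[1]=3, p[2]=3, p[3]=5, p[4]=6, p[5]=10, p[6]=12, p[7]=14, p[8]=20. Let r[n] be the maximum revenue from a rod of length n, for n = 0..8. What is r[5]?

   n    0    1    2    3    4    5    6    7    8
r[n]    0    3    6    9   12   15   18   21   24

15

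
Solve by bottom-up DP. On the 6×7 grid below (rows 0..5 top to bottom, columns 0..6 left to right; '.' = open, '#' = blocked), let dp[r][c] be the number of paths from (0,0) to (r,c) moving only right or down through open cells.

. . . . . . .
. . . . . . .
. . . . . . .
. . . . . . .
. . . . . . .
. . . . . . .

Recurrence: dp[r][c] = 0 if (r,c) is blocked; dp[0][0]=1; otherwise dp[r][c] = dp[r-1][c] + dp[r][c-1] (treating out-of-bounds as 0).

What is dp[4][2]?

15

r\c   0   1   2   3   4   5   6
  0   1   1   1   1   1   1   1
  1   1   2   3   4   5   6   7
  2   1   3   6  10  15  21  28
  3   1   4  10  20  35  56  84
  4   1   5  15  35  70 126 210
  5   1   6  21  56 126 252 462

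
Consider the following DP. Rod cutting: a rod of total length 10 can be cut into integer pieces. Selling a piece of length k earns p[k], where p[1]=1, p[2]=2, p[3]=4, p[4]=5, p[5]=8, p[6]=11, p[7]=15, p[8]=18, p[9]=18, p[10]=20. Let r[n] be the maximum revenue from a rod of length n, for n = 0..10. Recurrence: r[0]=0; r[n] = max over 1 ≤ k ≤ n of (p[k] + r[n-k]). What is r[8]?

   n    0    1    2    3    4    5    6    7    8    9   10
r[n]    0    1    2    4    5    8   11   15   18   19   20

18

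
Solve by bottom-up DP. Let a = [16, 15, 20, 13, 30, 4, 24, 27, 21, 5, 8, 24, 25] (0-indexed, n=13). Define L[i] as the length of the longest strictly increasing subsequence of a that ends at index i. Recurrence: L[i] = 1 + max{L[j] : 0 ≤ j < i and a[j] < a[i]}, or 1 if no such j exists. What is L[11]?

   i    0    1    2    3    4    5    6    7    8    9   10   11   12
a[i]   16   15   20   13   30    4   24   27   21    5    8   24   25
L[i]    1    1    2    1    3    1    3    4    3    2    3    4    5

4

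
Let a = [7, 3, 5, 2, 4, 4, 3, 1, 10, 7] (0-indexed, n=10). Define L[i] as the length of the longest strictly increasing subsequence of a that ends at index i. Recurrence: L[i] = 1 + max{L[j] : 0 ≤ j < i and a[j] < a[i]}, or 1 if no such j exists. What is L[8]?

3

   i    0    1    2    3    4    5    6    7    8    9
a[i]    7    3    5    2    4    4    3    1   10    7
L[i]    1    1    2    1    2    2    2    1    3    3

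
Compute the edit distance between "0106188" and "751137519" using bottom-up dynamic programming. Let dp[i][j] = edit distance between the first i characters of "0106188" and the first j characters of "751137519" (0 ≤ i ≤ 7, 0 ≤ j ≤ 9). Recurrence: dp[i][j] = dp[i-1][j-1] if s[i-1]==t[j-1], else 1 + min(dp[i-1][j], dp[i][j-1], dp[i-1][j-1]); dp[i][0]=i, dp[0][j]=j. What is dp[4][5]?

4

   ''  7  5  1  1  3  7  5  1  9
''  0  1  2  3  4  5  6  7  8  9
 0  1  1  2  3  4  5  6  7  8  9
 1  2  2  2  2  3  4  5  6  7  8
 0  3  3  3  3  3  4  5  6  7  8
 6  4  4  4  4  4  4  5  6  7  8
 1  5  5  5  4  4  5  5  6  6  7
 8  6  6  6  5  5  5  6  6  7  7
 8  7  7  7  6  6  6  6  7  7  8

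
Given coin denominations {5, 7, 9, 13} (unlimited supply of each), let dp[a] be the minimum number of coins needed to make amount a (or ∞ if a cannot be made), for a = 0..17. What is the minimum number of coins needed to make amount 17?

 a  0  1  2  3  4  5  6  7  8  9 10 11 12 13 14 15 16 17
dp  0  -  -  -  -  1  -  1  -  1  2  -  2  1  2  3  2  3
(- denotes ∞ / unreachable)

3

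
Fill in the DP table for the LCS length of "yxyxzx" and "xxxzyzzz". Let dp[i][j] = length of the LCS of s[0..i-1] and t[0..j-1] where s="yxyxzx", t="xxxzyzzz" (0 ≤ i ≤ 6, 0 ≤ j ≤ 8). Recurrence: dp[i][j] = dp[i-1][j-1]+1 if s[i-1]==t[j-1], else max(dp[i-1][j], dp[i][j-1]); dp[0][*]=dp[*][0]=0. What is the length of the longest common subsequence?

   ''  x  x  x  z  y  z  z  z
''  0  0  0  0  0  0  0  0  0
 y  0  0  0  0  0  1  1  1  1
 x  0  1  1  1  1  1  1  1  1
 y  0  1  1  1  1  2  2  2  2
 x  0  1  2  2  2  2  2  2  2
 z  0  1  2  2  3  3  3  3  3
 x  0  1  2  3  3  3  3  3  3

3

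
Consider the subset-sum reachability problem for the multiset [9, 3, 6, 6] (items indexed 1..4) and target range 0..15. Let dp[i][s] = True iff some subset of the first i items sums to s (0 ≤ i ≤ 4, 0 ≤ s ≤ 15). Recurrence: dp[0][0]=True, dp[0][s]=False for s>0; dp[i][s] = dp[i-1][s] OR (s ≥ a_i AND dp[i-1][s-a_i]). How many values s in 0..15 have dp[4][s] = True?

6

i\s   0   1   2   3   4   5   6   7   8   9  10  11  12  13  14  15
  0   T   F   F   F   F   F   F   F   F   F   F   F   F   F   F   F
  1   T   F   F   F   F   F   F   F   F   T   F   F   F   F   F   F
  2   T   F   F   T   F   F   F   F   F   T   F   F   T   F   F   F
  3   T   F   F   T   F   F   T   F   F   T   F   F   T   F   F   T
  4   T   F   F   T   F   F   T   F   F   T   F   F   T   F   F   T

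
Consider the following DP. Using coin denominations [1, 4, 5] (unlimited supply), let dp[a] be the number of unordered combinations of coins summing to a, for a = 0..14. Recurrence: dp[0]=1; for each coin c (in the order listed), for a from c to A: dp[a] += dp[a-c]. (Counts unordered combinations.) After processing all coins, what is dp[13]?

after  coin     0     1     2     3     4     5     6     7     8     9    10    11    12    13    14
          1     1     1     1     1     1     1     1     1     1     1     1     1     1     1     1
          4     1     1     1     1     2     2     2     2     3     3     3     3     4     4     4
          5     1     1     1     1     2     3     3     3     4     5     6     6     7     8     9

8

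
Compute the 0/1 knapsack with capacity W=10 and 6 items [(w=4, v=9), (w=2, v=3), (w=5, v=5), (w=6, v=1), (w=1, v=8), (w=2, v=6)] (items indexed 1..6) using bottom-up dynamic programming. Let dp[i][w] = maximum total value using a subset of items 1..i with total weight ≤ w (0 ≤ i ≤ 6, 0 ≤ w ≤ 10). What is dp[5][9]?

20

i\w   0   1   2   3   4   5   6   7   8   9  10
  0   0   0   0   0   0   0   0   0   0   0   0
  1   0   0   0   0   9   9   9   9   9   9   9
  2   0   0   3   3   9   9  12  12  12  12  12
  3   0   0   3   3   9   9  12  12  12  14  14
  4   0   0   3   3   9   9  12  12  12  14  14
  5   0   8   8  11  11  17  17  20  20  20  22
  6   0   8   8  14  14  17  17  23  23  26  26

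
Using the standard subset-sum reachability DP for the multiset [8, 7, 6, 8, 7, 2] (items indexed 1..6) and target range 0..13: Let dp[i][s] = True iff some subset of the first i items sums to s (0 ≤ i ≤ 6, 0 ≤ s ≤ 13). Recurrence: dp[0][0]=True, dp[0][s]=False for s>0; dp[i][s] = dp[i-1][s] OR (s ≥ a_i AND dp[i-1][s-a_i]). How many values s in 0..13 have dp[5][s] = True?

i\s   0   1   2   3   4   5   6   7   8   9  10  11  12  13
  0   T   F   F   F   F   F   F   F   F   F   F   F   F   F
  1   T   F   F   F   F   F   F   F   T   F   F   F   F   F
  2   T   F   F   F   F   F   F   T   T   F   F   F   F   F
  3   T   F   F   F   F   F   T   T   T   F   F   F   F   T
  4   T   F   F   F   F   F   T   T   T   F   F   F   F   T
  5   T   F   F   F   F   F   T   T   T   F   F   F   F   T
  6   T   F   T   F   F   F   T   T   T   T   T   F   F   T

5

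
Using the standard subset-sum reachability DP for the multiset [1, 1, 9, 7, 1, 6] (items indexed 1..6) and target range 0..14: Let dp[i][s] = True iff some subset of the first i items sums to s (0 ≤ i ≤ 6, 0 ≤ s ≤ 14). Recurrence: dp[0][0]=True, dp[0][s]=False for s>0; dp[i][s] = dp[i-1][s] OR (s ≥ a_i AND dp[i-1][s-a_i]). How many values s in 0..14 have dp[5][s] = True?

10

i\s   0   1   2   3   4   5   6   7   8   9  10  11  12  13  14
  0   T   F   F   F   F   F   F   F   F   F   F   F   F   F   F
  1   T   T   F   F   F   F   F   F   F   F   F   F   F   F   F
  2   T   T   T   F   F   F   F   F   F   F   F   F   F   F   F
  3   T   T   T   F   F   F   F   F   F   T   T   T   F   F   F
  4   T   T   T   F   F   F   F   T   T   T   T   T   F   F   F
  5   T   T   T   T   F   F   F   T   T   T   T   T   T   F   F
  6   T   T   T   T   F   F   T   T   T   T   T   T   T   T   T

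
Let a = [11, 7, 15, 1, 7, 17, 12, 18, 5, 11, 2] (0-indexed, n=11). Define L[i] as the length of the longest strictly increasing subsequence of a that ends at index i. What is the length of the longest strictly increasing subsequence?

   i    0    1    2    3    4    5    6    7    8    9   10
a[i]   11    7   15    1    7   17   12   18    5   11    2
L[i]    1    1    2    1    2    3    3    4    2    3    2

4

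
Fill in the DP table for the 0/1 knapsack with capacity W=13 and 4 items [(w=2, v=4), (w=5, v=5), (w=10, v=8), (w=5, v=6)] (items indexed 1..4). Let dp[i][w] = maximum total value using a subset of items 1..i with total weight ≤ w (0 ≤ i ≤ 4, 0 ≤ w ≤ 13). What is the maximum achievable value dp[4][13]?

15

i\w   0   1   2   3   4   5   6   7   8   9  10  11  12  13
  0   0   0   0   0   0   0   0   0   0   0   0   0   0   0
  1   0   0   4   4   4   4   4   4   4   4   4   4   4   4
  2   0   0   4   4   4   5   5   9   9   9   9   9   9   9
  3   0   0   4   4   4   5   5   9   9   9   9   9  12  12
  4   0   0   4   4   4   6   6  10  10  10  11  11  15  15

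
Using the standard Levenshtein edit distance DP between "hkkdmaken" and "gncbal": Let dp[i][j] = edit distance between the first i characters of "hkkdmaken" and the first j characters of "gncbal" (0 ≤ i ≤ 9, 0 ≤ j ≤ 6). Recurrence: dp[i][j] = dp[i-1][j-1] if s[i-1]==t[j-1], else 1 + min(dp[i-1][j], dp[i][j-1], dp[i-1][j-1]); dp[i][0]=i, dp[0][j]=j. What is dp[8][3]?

8

   ''  g  n  c  b  a  l
''  0  1  2  3  4  5  6
 h  1  1  2  3  4  5  6
 k  2  2  2  3  4  5  6
 k  3  3  3  3  4  5  6
 d  4  4  4  4  4  5  6
 m  5  5  5  5  5  5  6
 a  6  6  6  6  6  5  6
 k  7  7  7  7  7  6  6
 e  8  8  8  8  8  7  7
 n  9  9  8  9  9  8  8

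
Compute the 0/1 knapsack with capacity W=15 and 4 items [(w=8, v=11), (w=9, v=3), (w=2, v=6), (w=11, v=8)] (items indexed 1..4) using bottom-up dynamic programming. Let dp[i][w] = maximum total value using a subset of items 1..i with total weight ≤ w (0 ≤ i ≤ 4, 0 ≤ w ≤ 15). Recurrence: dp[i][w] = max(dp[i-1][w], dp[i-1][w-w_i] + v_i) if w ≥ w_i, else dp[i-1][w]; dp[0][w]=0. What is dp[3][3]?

6

i\w   0   1   2   3   4   5   6   7   8   9  10  11  12  13  14  15
  0   0   0   0   0   0   0   0   0   0   0   0   0   0   0   0   0
  1   0   0   0   0   0   0   0   0  11  11  11  11  11  11  11  11
  2   0   0   0   0   0   0   0   0  11  11  11  11  11  11  11  11
  3   0   0   6   6   6   6   6   6  11  11  17  17  17  17  17  17
  4   0   0   6   6   6   6   6   6  11  11  17  17  17  17  17  17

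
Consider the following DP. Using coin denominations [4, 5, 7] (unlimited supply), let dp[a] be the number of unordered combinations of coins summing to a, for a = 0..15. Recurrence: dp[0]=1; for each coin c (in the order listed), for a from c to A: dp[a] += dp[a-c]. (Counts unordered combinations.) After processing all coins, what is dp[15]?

2

after  coin     0     1     2     3     4     5     6     7     8     9    10    11    12    13    14    15
          4     1     0     0     0     1     0     0     0     1     0     0     0     1     0     0     0
          5     1     0     0     0     1     1     0     0     1     1     1     0     1     1     1     1
          7     1     0     0     0     1     1     0     1     1     1     1     1     2     1     2     2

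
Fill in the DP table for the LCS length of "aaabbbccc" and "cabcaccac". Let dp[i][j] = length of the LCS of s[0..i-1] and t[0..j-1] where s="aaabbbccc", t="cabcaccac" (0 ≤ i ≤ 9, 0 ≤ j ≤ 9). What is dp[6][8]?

3

   ''  c  a  b  c  a  c  c  a  c
''  0  0  0  0  0  0  0  0  0  0
 a  0  0  1  1  1  1  1  1  1  1
 a  0  0  1  1  1  2  2  2  2  2
 a  0  0  1  1  1  2  2  2  3  3
 b  0  0  1  2  2  2  2  2  3  3
 b  0  0  1  2  2  2  2  2  3  3
 b  0  0  1  2  2  2  2  2  3  3
 c  0  1  1  2  3  3  3  3  3  4
 c  0  1  1  2  3  3  4  4  4  4
 c  0  1  1  2  3  3  4  5  5  5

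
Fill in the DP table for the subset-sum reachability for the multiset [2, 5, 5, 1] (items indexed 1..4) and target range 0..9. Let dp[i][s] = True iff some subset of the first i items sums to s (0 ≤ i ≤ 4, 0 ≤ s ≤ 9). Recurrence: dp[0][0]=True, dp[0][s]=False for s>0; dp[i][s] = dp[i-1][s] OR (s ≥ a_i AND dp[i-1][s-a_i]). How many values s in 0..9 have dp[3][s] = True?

4

i\s   0   1   2   3   4   5   6   7   8   9
  0   T   F   F   F   F   F   F   F   F   F
  1   T   F   T   F   F   F   F   F   F   F
  2   T   F   T   F   F   T   F   T   F   F
  3   T   F   T   F   F   T   F   T   F   F
  4   T   T   T   T   F   T   T   T   T   F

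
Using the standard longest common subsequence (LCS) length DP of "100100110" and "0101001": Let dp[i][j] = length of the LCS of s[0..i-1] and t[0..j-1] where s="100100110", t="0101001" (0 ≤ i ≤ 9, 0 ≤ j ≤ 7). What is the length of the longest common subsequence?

6

   ''  0  1  0  1  0  0  1
''  0  0  0  0  0  0  0  0
 1  0  0  1  1  1  1  1  1
 0  0  1  1  2  2  2  2  2
 0  0  1  1  2  2  3  3  3
 1  0  1  2  2  3  3  3  4
 0  0  1  2  3  3  4  4  4
 0  0  1  2  3  3  4  5  5
 1  0  1  2  3  4  4  5  6
 1  0  1  2  3  4  4  5  6
 0  0  1  2  3  4  5  5  6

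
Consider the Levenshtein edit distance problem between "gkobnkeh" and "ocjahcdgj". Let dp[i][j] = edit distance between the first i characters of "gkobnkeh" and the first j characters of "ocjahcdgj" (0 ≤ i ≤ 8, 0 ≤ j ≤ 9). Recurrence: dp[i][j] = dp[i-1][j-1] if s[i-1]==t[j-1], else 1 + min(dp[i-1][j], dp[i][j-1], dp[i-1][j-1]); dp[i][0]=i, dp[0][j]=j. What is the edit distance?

   ''  o  c  j  a  h  c  d  g  j
''  0  1  2  3  4  5  6  7  8  9
 g  1  1  2  3  4  5  6  7  7  8
 k  2  2  2  3  4  5  6  7  8  8
 o  3  2  3  3  4  5  6  7  8  9
 b  4  3  3  4  4  5  6  7  8  9
 n  5  4  4  4  5  5  6  7  8  9
 k  6  5  5  5  5  6  6  7  8  9
 e  7  6  6  6  6  6  7  7  8  9
 h  8  7  7  7  7  6  7  8  8  9

9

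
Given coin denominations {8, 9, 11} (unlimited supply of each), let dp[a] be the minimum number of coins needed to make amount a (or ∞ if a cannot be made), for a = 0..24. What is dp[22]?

 a  0  1  2  3  4  5  6  7  8  9 10 11 12 13 14 15 16 17 18 19 20 21 22 23 24
dp  0  -  -  -  -  -  -  -  1  1  -  1  -  -  -  -  2  2  2  2  2  -  2  -  3
(- denotes ∞ / unreachable)

2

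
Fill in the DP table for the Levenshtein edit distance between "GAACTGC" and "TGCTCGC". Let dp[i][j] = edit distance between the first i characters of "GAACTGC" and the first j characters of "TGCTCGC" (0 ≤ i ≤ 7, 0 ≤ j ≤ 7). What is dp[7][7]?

4

   ''  T  G  C  T  C  G  C
''  0  1  2  3  4  5  6  7
 G  1  1  1  2  3  4  5  6
 A  2  2  2  2  3  4  5  6
 A  3  3  3  3  3  4  5  6
 C  4  4  4  3  4  3  4  5
 T  5  4  5  4  3  4  4  5
 G  6  5  4  5  4  4  4  5
 C  7  6  5  4  5  4  5  4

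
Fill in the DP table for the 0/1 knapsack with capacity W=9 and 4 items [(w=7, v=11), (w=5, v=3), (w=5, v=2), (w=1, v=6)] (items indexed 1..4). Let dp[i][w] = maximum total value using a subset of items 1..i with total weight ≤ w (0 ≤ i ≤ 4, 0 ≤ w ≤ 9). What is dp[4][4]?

i\w   0   1   2   3   4   5   6   7   8   9
  0   0   0   0   0   0   0   0   0   0   0
  1   0   0   0   0   0   0   0  11  11  11
  2   0   0   0   0   0   3   3  11  11  11
  3   0   0   0   0   0   3   3  11  11  11
  4   0   6   6   6   6   6   9  11  17  17

6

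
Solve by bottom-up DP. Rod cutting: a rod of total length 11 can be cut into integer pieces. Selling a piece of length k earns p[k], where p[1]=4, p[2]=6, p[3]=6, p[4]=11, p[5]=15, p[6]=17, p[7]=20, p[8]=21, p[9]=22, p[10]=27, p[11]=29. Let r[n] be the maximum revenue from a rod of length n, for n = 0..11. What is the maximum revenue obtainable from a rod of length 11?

   n    0    1    2    3    4    5    6    7    8    9   10   11
r[n]    0    4    8   12   16   20   24   28   32   36   40   44

44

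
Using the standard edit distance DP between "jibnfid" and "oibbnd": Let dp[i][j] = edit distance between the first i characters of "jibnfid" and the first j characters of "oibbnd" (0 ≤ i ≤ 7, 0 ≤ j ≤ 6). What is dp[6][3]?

   ''  o  i  b  b  n  d
''  0  1  2  3  4  5  6
 j  1  1  2  3  4  5  6
 i  2  2  1  2  3  4  5
 b  3  3  2  1  2  3  4
 n  4  4  3  2  2  2  3
 f  5  5  4  3  3  3  3
 i  6  6  5  4  4  4  4
 d  7  7  6  5  5  5  4

4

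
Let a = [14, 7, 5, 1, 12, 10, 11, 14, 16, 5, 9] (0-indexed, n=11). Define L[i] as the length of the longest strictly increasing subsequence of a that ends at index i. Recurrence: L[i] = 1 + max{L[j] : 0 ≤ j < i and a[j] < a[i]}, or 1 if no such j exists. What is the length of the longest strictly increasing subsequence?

5

   i    0    1    2    3    4    5    6    7    8    9   10
a[i]   14    7    5    1   12   10   11   14   16    5    9
L[i]    1    1    1    1    2    2    3    4    5    2    3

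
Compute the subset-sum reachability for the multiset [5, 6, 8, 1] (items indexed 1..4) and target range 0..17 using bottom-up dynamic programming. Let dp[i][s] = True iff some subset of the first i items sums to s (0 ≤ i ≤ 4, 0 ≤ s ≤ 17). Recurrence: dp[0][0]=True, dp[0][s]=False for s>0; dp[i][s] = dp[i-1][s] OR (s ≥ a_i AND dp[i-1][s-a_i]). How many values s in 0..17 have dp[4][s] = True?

12

i\s   0   1   2   3   4   5   6   7   8   9  10  11  12  13  14  15  16  17
  0   T   F   F   F   F   F   F   F   F   F   F   F   F   F   F   F   F   F
  1   T   F   F   F   F   T   F   F   F   F   F   F   F   F   F   F   F   F
  2   T   F   F   F   F   T   T   F   F   F   F   T   F   F   F   F   F   F
  3   T   F   F   F   F   T   T   F   T   F   F   T   F   T   T   F   F   F
  4   T   T   F   F   F   T   T   T   T   T   F   T   T   T   T   T   F   F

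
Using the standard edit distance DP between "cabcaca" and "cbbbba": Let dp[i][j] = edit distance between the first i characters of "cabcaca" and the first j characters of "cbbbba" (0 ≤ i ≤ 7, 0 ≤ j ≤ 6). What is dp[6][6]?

4

   ''  c  b  b  b  b  a
''  0  1  2  3  4  5  6
 c  1  0  1  2  3  4  5
 a  2  1  1  2  3  4  4
 b  3  2  1  1  2  3  4
 c  4  3  2  2  2  3  4
 a  5  4  3  3  3  3  3
 c  6  5  4  4  4  4  4
 a  7  6  5  5  5  5  4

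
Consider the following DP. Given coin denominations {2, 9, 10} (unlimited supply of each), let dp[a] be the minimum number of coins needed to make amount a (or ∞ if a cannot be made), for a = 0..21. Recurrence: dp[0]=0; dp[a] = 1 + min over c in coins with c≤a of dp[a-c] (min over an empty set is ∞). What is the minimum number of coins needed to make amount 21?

 a  0  1  2  3  4  5  6  7  8  9 10 11 12 13 14 15 16 17 18 19 20 21
dp  0  -  1  -  2  -  3  -  4  1  1  2  2  3  3  4  4  5  2  2  2  3
(- denotes ∞ / unreachable)

3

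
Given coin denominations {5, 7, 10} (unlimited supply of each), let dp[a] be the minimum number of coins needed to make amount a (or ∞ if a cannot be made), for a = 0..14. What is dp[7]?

1

 a  0  1  2  3  4  5  6  7  8  9 10 11 12 13 14
dp  0  -  -  -  -  1  -  1  -  -  1  -  2  -  2
(- denotes ∞ / unreachable)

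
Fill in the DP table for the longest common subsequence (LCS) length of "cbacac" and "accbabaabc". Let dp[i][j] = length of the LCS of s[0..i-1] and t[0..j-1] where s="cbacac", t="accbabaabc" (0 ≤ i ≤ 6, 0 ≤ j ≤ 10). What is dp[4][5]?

3

   ''  a  c  c  b  a  b  a  a  b  c
''  0  0  0  0  0  0  0  0  0  0  0
 c  0  0  1  1  1  1  1  1  1  1  1
 b  0  0  1  1  2  2  2  2  2  2  2
 a  0  1  1  1  2  3  3  3  3  3  3
 c  0  1  2  2  2  3  3  3  3  3  4
 a  0  1  2  2  2  3  3  4  4  4  4
 c  0  1  2  3  3  3  3  4  4  4  5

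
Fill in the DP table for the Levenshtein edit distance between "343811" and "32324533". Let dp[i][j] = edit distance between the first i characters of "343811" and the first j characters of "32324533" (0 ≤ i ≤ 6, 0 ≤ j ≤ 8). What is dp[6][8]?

6

   ''  3  2  3  2  4  5  3  3
''  0  1  2  3  4  5  6  7  8
 3  1  0  1  2  3  4  5  6  7
 4  2  1  1  2  3  3  4  5  6
 3  3  2  2  1  2  3  4  4  5
 8  4  3  3  2  2  3  4  5  5
 1  5  4  4  3  3  3  4  5  6
 1  6  5  5  4  4  4  4  5  6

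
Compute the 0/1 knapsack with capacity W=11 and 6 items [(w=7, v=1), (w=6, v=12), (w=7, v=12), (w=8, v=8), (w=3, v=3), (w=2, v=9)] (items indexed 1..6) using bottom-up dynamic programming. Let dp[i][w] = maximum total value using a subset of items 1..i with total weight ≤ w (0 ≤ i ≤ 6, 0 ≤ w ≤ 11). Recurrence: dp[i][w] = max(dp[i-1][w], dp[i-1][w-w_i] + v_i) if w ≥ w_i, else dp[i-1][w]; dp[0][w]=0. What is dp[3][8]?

12

i\w   0   1   2   3   4   5   6   7   8   9  10  11
  0   0   0   0   0   0   0   0   0   0   0   0   0
  1   0   0   0   0   0   0   0   1   1   1   1   1
  2   0   0   0   0   0   0  12  12  12  12  12  12
  3   0   0   0   0   0   0  12  12  12  12  12  12
  4   0   0   0   0   0   0  12  12  12  12  12  12
  5   0   0   0   3   3   3  12  12  12  15  15  15
  6   0   0   9   9   9  12  12  12  21  21  21  24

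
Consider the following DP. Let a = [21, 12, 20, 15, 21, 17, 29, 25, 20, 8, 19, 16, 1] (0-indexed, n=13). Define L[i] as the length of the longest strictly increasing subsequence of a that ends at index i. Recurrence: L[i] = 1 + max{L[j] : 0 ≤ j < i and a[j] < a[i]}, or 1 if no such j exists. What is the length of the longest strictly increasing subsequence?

4

   i    0    1    2    3    4    5    6    7    8    9   10   11   12
a[i]   21   12   20   15   21   17   29   25   20    8   19   16    1
L[i]    1    1    2    2    3    3    4    4    4    1    4    3    1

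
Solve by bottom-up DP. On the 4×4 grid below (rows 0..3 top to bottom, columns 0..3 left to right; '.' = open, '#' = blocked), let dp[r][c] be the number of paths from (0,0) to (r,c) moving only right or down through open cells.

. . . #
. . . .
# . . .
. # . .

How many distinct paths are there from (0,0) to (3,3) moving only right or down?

r\c   0   1   2   3
  0   1   1   1   0
  1   1   2   3   3
  2   0   2   5   8
  3   0   0   5  13

13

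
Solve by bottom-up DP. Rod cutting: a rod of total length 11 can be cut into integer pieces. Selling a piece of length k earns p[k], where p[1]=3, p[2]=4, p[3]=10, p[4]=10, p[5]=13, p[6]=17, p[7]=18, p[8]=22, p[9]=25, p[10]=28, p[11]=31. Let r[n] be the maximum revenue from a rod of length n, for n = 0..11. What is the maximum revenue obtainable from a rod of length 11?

   n    0    1    2    3    4    5    6    7    8    9   10   11
r[n]    0    3    6   10   13   16   20   23   26   30   33   36

36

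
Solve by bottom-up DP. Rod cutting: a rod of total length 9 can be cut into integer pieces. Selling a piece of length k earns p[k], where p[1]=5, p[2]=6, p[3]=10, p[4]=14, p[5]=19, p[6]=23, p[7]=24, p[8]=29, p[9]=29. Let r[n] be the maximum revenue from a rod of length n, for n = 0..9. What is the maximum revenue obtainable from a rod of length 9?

45

   n    0    1    2    3    4    5    6    7    8    9
r[n]    0    5   10   15   20   25   30   35   40   45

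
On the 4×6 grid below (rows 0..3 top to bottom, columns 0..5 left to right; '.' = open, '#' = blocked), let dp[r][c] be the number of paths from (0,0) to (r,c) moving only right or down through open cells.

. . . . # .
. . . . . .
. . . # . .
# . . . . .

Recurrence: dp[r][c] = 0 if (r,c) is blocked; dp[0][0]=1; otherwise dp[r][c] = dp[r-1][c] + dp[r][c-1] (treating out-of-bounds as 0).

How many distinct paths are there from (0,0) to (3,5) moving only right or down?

21

r\c   0   1   2   3   4   5
  0   1   1   1   1   0   0
  1   1   2   3   4   4   4
  2   1   3   6   0   4   8
  3   0   3   9   9  13  21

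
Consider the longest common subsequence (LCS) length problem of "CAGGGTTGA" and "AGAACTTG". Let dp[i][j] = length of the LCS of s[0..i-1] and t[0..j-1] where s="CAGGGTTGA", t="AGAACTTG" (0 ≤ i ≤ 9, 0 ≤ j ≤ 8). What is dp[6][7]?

   ''  A  G  A  A  C  T  T  G
''  0  0  0  0  0  0  0  0  0
 C  0  0  0  0  0  1  1  1  1
 A  0  1  1  1  1  1  1  1  1
 G  0  1  2  2  2  2  2  2  2
 G  0  1  2  2  2  2  2  2  3
 G  0  1  2  2  2  2  2  2  3
 T  0  1  2  2  2  2  3  3  3
 T  0  1  2  2  2  2  3  4  4
 G  0  1  2  2  2  2  3  4  5
 A  0  1  2  3  3  3  3  4  5

3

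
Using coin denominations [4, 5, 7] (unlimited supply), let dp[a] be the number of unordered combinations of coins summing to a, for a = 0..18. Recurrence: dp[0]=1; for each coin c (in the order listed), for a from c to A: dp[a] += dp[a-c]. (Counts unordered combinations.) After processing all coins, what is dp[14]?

2

after  coin     0     1     2     3     4     5     6     7     8     9    10    11    12    13    14    15    16    17    18
          4     1     0     0     0     1     0     0     0     1     0     0     0     1     0     0     0     1     0     0
          5     1     0     0     0     1     1     0     0     1     1     1     0     1     1     1     1     1     1     1
          7     1     0     0     0     1     1     0     1     1     1     1     1     2     1     2     2     2     2     2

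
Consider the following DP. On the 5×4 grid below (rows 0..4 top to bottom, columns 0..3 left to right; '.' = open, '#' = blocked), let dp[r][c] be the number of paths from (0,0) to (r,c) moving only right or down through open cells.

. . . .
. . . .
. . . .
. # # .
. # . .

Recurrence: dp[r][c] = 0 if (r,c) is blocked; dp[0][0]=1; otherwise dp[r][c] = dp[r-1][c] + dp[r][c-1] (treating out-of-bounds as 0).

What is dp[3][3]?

r\c   0   1   2   3
  0   1   1   1   1
  1   1   2   3   4
  2   1   3   6  10
  3   1   0   0  10
  4   1   0   0  10

10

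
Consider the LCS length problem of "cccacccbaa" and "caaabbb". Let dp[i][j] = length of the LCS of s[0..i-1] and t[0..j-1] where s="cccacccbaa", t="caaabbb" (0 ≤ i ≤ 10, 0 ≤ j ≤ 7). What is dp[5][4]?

   ''  c  a  a  a  b  b  b
''  0  0  0  0  0  0  0  0
 c  0  1  1  1  1  1  1  1
 c  0  1  1  1  1  1  1  1
 c  0  1  1  1  1  1  1  1
 a  0  1  2  2  2  2  2  2
 c  0  1  2  2  2  2  2  2
 c  0  1  2  2  2  2  2  2
 c  0  1  2  2  2  2  2  2
 b  0  1  2  2  2  3  3  3
 a  0  1  2  3  3  3  3  3
 a  0  1  2  3  4  4  4  4

2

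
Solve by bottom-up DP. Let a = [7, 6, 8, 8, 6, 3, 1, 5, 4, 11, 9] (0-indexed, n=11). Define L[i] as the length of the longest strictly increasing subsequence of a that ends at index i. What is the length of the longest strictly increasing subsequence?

3

   i    0    1    2    3    4    5    6    7    8    9   10
a[i]    7    6    8    8    6    3    1    5    4   11    9
L[i]    1    1    2    2    1    1    1    2    2    3    3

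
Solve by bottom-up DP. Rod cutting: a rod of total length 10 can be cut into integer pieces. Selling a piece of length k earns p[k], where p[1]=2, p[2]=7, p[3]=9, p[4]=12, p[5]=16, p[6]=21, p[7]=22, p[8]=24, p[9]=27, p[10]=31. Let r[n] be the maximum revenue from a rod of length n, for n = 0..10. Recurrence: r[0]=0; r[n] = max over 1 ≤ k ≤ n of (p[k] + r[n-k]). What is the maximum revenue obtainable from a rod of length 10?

35

   n    0    1    2    3    4    5    6    7    8    9   10
r[n]    0    2    7    9   14   16   21   23   28   30   35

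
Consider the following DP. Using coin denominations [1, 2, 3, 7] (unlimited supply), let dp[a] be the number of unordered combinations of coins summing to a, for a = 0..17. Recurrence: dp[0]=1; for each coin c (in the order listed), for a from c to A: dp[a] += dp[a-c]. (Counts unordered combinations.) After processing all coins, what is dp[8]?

after  coin     0     1     2     3     4     5     6     7     8     9    10    11    12    13    14    15    16    17
          1     1     1     1     1     1     1     1     1     1     1     1     1     1     1     1     1     1     1
          2     1     1     2     2     3     3     4     4     5     5     6     6     7     7     8     8     9     9
          3     1     1     2     3     4     5     7     8    10    12    14    16    19    21    24    27    30    33
          7     1     1     2     3     4     5     7     9    11    14    17    20    24    28    33    38    44    50

11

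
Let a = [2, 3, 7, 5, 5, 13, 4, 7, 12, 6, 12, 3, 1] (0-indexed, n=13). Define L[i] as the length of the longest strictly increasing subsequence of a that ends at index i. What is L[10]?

   i    0    1    2    3    4    5    6    7    8    9   10   11   12
a[i]    2    3    7    5    5   13    4    7   12    6   12    3    1
L[i]    1    2    3    3    3    4    3    4    5    4    5    2    1

5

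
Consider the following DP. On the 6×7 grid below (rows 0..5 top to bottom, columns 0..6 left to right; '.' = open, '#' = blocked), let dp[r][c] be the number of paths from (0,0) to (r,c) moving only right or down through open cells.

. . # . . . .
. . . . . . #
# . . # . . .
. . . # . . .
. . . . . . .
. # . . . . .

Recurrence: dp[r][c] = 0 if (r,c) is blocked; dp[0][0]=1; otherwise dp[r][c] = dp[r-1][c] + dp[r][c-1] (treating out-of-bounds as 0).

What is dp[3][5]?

6

r\c   0   1   2   3   4   5   6
  0   1   1   0   0   0   0   0
  1   1   2   2   2   2   2   0
  2   0   2   4   0   2   4   4
  3   0   2   6   0   2   6  10
  4   0   2   8   8  10  16  26
  5   0   0   8  16  26  42  68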